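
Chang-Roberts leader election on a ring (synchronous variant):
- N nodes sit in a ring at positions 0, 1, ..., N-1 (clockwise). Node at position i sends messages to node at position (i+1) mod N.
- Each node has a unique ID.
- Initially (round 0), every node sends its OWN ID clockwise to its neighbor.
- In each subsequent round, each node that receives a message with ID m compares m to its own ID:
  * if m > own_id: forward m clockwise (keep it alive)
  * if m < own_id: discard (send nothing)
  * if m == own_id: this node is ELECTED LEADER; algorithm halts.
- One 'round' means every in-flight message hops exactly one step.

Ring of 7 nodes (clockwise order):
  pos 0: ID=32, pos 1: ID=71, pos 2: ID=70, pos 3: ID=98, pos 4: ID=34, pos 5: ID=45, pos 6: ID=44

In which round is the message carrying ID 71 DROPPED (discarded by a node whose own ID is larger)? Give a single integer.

Answer: 2

Derivation:
Round 1: pos1(id71) recv 32: drop; pos2(id70) recv 71: fwd; pos3(id98) recv 70: drop; pos4(id34) recv 98: fwd; pos5(id45) recv 34: drop; pos6(id44) recv 45: fwd; pos0(id32) recv 44: fwd
Round 2: pos3(id98) recv 71: drop; pos5(id45) recv 98: fwd; pos0(id32) recv 45: fwd; pos1(id71) recv 44: drop
Round 3: pos6(id44) recv 98: fwd; pos1(id71) recv 45: drop
Round 4: pos0(id32) recv 98: fwd
Round 5: pos1(id71) recv 98: fwd
Round 6: pos2(id70) recv 98: fwd
Round 7: pos3(id98) recv 98: ELECTED
Message ID 71 originates at pos 1; dropped at pos 3 in round 2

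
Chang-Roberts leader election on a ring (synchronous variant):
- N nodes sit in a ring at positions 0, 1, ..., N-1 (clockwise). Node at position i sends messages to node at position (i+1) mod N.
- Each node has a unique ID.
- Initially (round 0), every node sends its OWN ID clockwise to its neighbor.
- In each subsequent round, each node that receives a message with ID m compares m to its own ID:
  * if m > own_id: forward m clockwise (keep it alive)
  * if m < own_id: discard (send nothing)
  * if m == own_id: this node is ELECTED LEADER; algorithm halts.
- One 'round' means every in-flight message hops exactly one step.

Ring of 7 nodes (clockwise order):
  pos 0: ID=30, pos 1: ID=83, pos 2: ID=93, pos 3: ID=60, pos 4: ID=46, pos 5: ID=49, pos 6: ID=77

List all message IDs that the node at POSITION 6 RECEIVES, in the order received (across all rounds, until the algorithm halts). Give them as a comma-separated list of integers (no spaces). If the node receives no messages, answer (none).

Answer: 49,60,93

Derivation:
Round 1: pos1(id83) recv 30: drop; pos2(id93) recv 83: drop; pos3(id60) recv 93: fwd; pos4(id46) recv 60: fwd; pos5(id49) recv 46: drop; pos6(id77) recv 49: drop; pos0(id30) recv 77: fwd
Round 2: pos4(id46) recv 93: fwd; pos5(id49) recv 60: fwd; pos1(id83) recv 77: drop
Round 3: pos5(id49) recv 93: fwd; pos6(id77) recv 60: drop
Round 4: pos6(id77) recv 93: fwd
Round 5: pos0(id30) recv 93: fwd
Round 6: pos1(id83) recv 93: fwd
Round 7: pos2(id93) recv 93: ELECTED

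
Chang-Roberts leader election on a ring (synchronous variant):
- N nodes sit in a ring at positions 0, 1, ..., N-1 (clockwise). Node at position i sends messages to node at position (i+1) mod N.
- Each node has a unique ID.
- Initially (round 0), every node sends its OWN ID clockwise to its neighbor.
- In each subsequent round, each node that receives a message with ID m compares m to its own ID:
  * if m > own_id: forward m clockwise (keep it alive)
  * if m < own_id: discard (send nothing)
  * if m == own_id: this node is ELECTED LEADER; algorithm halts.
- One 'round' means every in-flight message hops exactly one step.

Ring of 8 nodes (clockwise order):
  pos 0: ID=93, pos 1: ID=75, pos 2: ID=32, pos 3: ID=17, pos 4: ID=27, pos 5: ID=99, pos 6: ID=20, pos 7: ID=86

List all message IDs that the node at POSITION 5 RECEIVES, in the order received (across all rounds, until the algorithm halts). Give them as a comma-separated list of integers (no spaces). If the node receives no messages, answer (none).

Answer: 27,32,75,93,99

Derivation:
Round 1: pos1(id75) recv 93: fwd; pos2(id32) recv 75: fwd; pos3(id17) recv 32: fwd; pos4(id27) recv 17: drop; pos5(id99) recv 27: drop; pos6(id20) recv 99: fwd; pos7(id86) recv 20: drop; pos0(id93) recv 86: drop
Round 2: pos2(id32) recv 93: fwd; pos3(id17) recv 75: fwd; pos4(id27) recv 32: fwd; pos7(id86) recv 99: fwd
Round 3: pos3(id17) recv 93: fwd; pos4(id27) recv 75: fwd; pos5(id99) recv 32: drop; pos0(id93) recv 99: fwd
Round 4: pos4(id27) recv 93: fwd; pos5(id99) recv 75: drop; pos1(id75) recv 99: fwd
Round 5: pos5(id99) recv 93: drop; pos2(id32) recv 99: fwd
Round 6: pos3(id17) recv 99: fwd
Round 7: pos4(id27) recv 99: fwd
Round 8: pos5(id99) recv 99: ELECTED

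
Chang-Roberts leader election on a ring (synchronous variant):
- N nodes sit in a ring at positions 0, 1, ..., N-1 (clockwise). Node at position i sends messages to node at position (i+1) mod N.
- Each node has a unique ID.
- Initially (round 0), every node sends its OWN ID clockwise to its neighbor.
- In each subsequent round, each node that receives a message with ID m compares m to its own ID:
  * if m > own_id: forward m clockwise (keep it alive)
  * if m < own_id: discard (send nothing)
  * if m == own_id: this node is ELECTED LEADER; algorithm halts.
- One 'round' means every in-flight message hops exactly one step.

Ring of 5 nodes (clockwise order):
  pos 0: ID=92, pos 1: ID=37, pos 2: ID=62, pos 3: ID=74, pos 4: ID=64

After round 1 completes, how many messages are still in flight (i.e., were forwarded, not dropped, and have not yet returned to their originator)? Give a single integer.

Answer: 2

Derivation:
Round 1: pos1(id37) recv 92: fwd; pos2(id62) recv 37: drop; pos3(id74) recv 62: drop; pos4(id64) recv 74: fwd; pos0(id92) recv 64: drop
After round 1: 2 messages still in flight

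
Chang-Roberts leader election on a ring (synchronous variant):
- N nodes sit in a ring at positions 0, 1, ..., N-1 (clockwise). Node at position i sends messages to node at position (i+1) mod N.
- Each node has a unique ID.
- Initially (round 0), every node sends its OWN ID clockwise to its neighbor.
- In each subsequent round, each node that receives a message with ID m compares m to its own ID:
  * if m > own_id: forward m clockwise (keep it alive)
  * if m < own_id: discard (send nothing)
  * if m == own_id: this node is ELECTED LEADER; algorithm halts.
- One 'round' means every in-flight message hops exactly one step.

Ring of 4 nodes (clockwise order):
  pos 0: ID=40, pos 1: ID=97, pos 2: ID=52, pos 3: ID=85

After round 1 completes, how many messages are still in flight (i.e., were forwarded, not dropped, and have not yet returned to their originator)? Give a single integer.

Round 1: pos1(id97) recv 40: drop; pos2(id52) recv 97: fwd; pos3(id85) recv 52: drop; pos0(id40) recv 85: fwd
After round 1: 2 messages still in flight

Answer: 2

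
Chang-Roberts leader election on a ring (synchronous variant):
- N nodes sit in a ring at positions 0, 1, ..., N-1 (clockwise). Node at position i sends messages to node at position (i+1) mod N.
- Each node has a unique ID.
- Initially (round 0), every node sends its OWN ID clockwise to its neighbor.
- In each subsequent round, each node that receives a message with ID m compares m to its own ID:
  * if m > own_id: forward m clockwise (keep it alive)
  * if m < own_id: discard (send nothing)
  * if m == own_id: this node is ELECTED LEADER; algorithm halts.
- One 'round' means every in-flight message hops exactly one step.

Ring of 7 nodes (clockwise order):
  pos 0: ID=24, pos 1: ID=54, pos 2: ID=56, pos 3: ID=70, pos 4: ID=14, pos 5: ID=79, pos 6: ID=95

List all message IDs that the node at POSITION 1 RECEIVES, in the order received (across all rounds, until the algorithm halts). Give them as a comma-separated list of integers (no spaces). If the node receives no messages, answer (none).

Answer: 24,95

Derivation:
Round 1: pos1(id54) recv 24: drop; pos2(id56) recv 54: drop; pos3(id70) recv 56: drop; pos4(id14) recv 70: fwd; pos5(id79) recv 14: drop; pos6(id95) recv 79: drop; pos0(id24) recv 95: fwd
Round 2: pos5(id79) recv 70: drop; pos1(id54) recv 95: fwd
Round 3: pos2(id56) recv 95: fwd
Round 4: pos3(id70) recv 95: fwd
Round 5: pos4(id14) recv 95: fwd
Round 6: pos5(id79) recv 95: fwd
Round 7: pos6(id95) recv 95: ELECTED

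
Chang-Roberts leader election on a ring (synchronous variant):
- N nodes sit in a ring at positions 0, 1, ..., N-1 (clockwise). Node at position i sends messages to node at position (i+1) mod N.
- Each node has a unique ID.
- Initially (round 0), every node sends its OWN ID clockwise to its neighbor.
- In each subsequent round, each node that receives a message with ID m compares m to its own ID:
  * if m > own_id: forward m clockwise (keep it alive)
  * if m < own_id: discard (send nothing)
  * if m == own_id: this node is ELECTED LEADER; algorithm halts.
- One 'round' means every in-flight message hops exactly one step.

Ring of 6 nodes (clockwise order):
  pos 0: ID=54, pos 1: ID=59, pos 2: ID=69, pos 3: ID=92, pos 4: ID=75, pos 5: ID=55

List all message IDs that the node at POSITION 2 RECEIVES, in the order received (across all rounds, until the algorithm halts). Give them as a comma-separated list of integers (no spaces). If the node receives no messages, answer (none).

Answer: 59,75,92

Derivation:
Round 1: pos1(id59) recv 54: drop; pos2(id69) recv 59: drop; pos3(id92) recv 69: drop; pos4(id75) recv 92: fwd; pos5(id55) recv 75: fwd; pos0(id54) recv 55: fwd
Round 2: pos5(id55) recv 92: fwd; pos0(id54) recv 75: fwd; pos1(id59) recv 55: drop
Round 3: pos0(id54) recv 92: fwd; pos1(id59) recv 75: fwd
Round 4: pos1(id59) recv 92: fwd; pos2(id69) recv 75: fwd
Round 5: pos2(id69) recv 92: fwd; pos3(id92) recv 75: drop
Round 6: pos3(id92) recv 92: ELECTED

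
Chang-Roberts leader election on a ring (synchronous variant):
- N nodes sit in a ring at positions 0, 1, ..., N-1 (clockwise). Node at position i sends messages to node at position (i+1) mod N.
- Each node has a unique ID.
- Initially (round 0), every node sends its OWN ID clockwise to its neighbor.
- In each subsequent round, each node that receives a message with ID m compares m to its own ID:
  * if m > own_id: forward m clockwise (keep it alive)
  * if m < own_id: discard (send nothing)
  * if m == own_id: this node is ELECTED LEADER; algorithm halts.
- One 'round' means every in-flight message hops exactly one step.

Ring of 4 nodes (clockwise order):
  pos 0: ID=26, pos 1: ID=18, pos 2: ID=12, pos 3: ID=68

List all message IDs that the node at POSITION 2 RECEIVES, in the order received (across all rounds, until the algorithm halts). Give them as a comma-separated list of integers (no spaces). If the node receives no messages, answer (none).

Answer: 18,26,68

Derivation:
Round 1: pos1(id18) recv 26: fwd; pos2(id12) recv 18: fwd; pos3(id68) recv 12: drop; pos0(id26) recv 68: fwd
Round 2: pos2(id12) recv 26: fwd; pos3(id68) recv 18: drop; pos1(id18) recv 68: fwd
Round 3: pos3(id68) recv 26: drop; pos2(id12) recv 68: fwd
Round 4: pos3(id68) recv 68: ELECTED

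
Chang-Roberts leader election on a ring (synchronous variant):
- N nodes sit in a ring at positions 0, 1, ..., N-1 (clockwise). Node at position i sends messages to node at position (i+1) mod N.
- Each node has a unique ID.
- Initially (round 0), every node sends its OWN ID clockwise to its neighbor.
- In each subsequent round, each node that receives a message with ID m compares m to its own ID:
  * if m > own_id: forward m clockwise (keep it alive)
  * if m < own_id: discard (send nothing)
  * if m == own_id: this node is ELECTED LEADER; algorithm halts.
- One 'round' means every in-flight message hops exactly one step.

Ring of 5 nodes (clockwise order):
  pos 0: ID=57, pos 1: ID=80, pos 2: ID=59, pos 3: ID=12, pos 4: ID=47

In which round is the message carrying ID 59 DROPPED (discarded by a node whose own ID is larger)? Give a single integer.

Answer: 4

Derivation:
Round 1: pos1(id80) recv 57: drop; pos2(id59) recv 80: fwd; pos3(id12) recv 59: fwd; pos4(id47) recv 12: drop; pos0(id57) recv 47: drop
Round 2: pos3(id12) recv 80: fwd; pos4(id47) recv 59: fwd
Round 3: pos4(id47) recv 80: fwd; pos0(id57) recv 59: fwd
Round 4: pos0(id57) recv 80: fwd; pos1(id80) recv 59: drop
Round 5: pos1(id80) recv 80: ELECTED
Message ID 59 originates at pos 2; dropped at pos 1 in round 4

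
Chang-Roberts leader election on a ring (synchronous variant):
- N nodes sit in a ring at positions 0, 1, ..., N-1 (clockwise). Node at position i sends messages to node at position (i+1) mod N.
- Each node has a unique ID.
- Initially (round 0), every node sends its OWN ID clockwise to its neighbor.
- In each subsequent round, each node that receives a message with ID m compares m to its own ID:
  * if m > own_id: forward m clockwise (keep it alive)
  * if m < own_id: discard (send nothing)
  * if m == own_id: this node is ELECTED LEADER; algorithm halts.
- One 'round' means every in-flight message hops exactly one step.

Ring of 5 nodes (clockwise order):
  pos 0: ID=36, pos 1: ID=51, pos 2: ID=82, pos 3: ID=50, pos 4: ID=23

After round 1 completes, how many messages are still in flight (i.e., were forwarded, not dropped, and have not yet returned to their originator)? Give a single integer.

Answer: 2

Derivation:
Round 1: pos1(id51) recv 36: drop; pos2(id82) recv 51: drop; pos3(id50) recv 82: fwd; pos4(id23) recv 50: fwd; pos0(id36) recv 23: drop
After round 1: 2 messages still in flight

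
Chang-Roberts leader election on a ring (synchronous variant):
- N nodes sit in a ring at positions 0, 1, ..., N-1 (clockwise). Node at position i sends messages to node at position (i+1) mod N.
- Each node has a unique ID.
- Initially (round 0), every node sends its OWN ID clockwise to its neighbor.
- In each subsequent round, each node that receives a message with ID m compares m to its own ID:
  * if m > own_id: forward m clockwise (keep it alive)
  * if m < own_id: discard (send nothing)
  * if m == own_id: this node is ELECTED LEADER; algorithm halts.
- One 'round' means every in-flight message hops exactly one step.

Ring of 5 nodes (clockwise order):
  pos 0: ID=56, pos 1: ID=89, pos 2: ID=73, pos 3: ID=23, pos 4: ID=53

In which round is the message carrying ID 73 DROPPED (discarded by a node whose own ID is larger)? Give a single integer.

Round 1: pos1(id89) recv 56: drop; pos2(id73) recv 89: fwd; pos3(id23) recv 73: fwd; pos4(id53) recv 23: drop; pos0(id56) recv 53: drop
Round 2: pos3(id23) recv 89: fwd; pos4(id53) recv 73: fwd
Round 3: pos4(id53) recv 89: fwd; pos0(id56) recv 73: fwd
Round 4: pos0(id56) recv 89: fwd; pos1(id89) recv 73: drop
Round 5: pos1(id89) recv 89: ELECTED
Message ID 73 originates at pos 2; dropped at pos 1 in round 4

Answer: 4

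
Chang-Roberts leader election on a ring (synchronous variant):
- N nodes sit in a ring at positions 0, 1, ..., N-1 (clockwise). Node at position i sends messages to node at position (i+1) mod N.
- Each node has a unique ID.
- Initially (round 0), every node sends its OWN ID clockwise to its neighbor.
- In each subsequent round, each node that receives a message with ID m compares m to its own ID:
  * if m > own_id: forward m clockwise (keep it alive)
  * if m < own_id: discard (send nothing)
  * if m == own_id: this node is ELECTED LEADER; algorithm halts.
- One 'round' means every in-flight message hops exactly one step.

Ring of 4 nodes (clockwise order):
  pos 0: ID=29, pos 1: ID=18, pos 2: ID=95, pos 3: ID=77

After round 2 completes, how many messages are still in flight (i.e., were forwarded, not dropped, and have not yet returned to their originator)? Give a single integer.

Round 1: pos1(id18) recv 29: fwd; pos2(id95) recv 18: drop; pos3(id77) recv 95: fwd; pos0(id29) recv 77: fwd
Round 2: pos2(id95) recv 29: drop; pos0(id29) recv 95: fwd; pos1(id18) recv 77: fwd
After round 2: 2 messages still in flight

Answer: 2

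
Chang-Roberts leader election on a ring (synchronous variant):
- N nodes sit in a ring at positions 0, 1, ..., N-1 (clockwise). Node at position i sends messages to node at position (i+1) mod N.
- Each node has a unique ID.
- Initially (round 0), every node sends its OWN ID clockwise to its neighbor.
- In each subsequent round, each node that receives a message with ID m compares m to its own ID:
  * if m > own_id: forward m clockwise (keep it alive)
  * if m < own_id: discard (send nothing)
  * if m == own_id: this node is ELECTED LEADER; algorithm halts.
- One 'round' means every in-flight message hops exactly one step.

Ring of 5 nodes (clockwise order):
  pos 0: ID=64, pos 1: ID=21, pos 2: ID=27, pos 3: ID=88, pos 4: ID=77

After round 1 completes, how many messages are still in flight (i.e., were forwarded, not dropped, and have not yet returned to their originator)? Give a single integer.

Answer: 3

Derivation:
Round 1: pos1(id21) recv 64: fwd; pos2(id27) recv 21: drop; pos3(id88) recv 27: drop; pos4(id77) recv 88: fwd; pos0(id64) recv 77: fwd
After round 1: 3 messages still in flight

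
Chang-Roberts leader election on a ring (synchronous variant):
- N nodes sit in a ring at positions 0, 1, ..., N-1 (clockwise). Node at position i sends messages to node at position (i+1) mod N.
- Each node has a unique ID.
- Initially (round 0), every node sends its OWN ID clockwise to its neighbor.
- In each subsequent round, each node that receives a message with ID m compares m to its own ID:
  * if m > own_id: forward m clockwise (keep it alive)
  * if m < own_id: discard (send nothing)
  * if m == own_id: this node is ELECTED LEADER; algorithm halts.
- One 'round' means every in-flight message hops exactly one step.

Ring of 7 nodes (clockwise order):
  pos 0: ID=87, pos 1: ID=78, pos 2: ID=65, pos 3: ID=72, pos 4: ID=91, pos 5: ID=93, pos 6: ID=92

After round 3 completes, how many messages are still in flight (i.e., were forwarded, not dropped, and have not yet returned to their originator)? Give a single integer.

Round 1: pos1(id78) recv 87: fwd; pos2(id65) recv 78: fwd; pos3(id72) recv 65: drop; pos4(id91) recv 72: drop; pos5(id93) recv 91: drop; pos6(id92) recv 93: fwd; pos0(id87) recv 92: fwd
Round 2: pos2(id65) recv 87: fwd; pos3(id72) recv 78: fwd; pos0(id87) recv 93: fwd; pos1(id78) recv 92: fwd
Round 3: pos3(id72) recv 87: fwd; pos4(id91) recv 78: drop; pos1(id78) recv 93: fwd; pos2(id65) recv 92: fwd
After round 3: 3 messages still in flight

Answer: 3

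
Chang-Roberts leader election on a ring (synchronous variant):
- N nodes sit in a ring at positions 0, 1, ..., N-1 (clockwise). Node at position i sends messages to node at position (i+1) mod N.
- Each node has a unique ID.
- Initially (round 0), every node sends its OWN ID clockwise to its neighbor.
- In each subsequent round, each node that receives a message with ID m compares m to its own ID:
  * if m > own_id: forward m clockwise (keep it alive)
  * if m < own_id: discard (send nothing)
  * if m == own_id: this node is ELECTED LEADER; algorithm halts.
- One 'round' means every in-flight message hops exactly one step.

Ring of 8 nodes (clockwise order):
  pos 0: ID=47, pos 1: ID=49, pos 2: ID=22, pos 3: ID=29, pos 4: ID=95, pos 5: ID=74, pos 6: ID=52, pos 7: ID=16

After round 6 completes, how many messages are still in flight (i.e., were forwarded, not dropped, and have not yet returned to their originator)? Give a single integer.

Answer: 2

Derivation:
Round 1: pos1(id49) recv 47: drop; pos2(id22) recv 49: fwd; pos3(id29) recv 22: drop; pos4(id95) recv 29: drop; pos5(id74) recv 95: fwd; pos6(id52) recv 74: fwd; pos7(id16) recv 52: fwd; pos0(id47) recv 16: drop
Round 2: pos3(id29) recv 49: fwd; pos6(id52) recv 95: fwd; pos7(id16) recv 74: fwd; pos0(id47) recv 52: fwd
Round 3: pos4(id95) recv 49: drop; pos7(id16) recv 95: fwd; pos0(id47) recv 74: fwd; pos1(id49) recv 52: fwd
Round 4: pos0(id47) recv 95: fwd; pos1(id49) recv 74: fwd; pos2(id22) recv 52: fwd
Round 5: pos1(id49) recv 95: fwd; pos2(id22) recv 74: fwd; pos3(id29) recv 52: fwd
Round 6: pos2(id22) recv 95: fwd; pos3(id29) recv 74: fwd; pos4(id95) recv 52: drop
After round 6: 2 messages still in flight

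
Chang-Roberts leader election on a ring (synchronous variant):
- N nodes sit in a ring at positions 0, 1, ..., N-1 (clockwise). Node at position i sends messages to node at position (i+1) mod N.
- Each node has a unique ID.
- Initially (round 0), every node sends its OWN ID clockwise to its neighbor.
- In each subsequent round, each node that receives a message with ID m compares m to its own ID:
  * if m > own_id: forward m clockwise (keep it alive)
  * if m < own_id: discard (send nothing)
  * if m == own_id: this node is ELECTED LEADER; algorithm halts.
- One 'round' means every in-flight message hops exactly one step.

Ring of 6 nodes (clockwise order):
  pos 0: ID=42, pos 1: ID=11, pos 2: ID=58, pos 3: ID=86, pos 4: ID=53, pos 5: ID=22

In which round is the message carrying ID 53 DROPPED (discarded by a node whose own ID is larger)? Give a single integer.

Answer: 4

Derivation:
Round 1: pos1(id11) recv 42: fwd; pos2(id58) recv 11: drop; pos3(id86) recv 58: drop; pos4(id53) recv 86: fwd; pos5(id22) recv 53: fwd; pos0(id42) recv 22: drop
Round 2: pos2(id58) recv 42: drop; pos5(id22) recv 86: fwd; pos0(id42) recv 53: fwd
Round 3: pos0(id42) recv 86: fwd; pos1(id11) recv 53: fwd
Round 4: pos1(id11) recv 86: fwd; pos2(id58) recv 53: drop
Round 5: pos2(id58) recv 86: fwd
Round 6: pos3(id86) recv 86: ELECTED
Message ID 53 originates at pos 4; dropped at pos 2 in round 4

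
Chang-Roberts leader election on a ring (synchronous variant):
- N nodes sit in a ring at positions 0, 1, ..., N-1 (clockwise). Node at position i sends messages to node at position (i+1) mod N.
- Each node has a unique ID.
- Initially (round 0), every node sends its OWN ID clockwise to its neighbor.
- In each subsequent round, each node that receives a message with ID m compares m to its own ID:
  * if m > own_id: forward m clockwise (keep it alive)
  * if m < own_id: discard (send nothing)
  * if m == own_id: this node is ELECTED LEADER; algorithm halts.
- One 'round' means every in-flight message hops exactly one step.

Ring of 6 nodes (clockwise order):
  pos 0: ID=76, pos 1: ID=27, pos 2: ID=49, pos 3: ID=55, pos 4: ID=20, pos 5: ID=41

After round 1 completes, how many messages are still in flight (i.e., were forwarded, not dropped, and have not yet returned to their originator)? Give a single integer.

Round 1: pos1(id27) recv 76: fwd; pos2(id49) recv 27: drop; pos3(id55) recv 49: drop; pos4(id20) recv 55: fwd; pos5(id41) recv 20: drop; pos0(id76) recv 41: drop
After round 1: 2 messages still in flight

Answer: 2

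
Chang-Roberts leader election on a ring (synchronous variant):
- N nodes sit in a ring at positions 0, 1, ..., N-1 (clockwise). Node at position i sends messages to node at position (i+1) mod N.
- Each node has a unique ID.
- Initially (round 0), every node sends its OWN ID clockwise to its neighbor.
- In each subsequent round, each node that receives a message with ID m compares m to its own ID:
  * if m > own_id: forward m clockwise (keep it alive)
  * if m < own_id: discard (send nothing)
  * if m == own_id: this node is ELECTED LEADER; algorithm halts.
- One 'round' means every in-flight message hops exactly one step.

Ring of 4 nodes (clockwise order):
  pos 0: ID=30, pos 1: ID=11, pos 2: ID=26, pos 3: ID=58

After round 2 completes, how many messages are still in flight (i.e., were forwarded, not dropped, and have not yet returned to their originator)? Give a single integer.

Answer: 2

Derivation:
Round 1: pos1(id11) recv 30: fwd; pos2(id26) recv 11: drop; pos3(id58) recv 26: drop; pos0(id30) recv 58: fwd
Round 2: pos2(id26) recv 30: fwd; pos1(id11) recv 58: fwd
After round 2: 2 messages still in flight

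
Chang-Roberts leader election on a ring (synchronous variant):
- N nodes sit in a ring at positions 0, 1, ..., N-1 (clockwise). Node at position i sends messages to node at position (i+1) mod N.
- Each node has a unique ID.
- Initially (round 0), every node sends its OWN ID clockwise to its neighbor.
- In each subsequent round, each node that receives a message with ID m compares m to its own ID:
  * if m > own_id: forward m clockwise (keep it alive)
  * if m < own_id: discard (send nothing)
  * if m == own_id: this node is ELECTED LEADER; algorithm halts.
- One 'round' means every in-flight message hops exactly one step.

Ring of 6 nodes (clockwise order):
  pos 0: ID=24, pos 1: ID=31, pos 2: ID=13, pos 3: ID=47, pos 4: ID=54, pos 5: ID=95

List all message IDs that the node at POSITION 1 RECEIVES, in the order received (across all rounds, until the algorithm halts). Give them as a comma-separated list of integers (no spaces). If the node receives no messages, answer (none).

Answer: 24,95

Derivation:
Round 1: pos1(id31) recv 24: drop; pos2(id13) recv 31: fwd; pos3(id47) recv 13: drop; pos4(id54) recv 47: drop; pos5(id95) recv 54: drop; pos0(id24) recv 95: fwd
Round 2: pos3(id47) recv 31: drop; pos1(id31) recv 95: fwd
Round 3: pos2(id13) recv 95: fwd
Round 4: pos3(id47) recv 95: fwd
Round 5: pos4(id54) recv 95: fwd
Round 6: pos5(id95) recv 95: ELECTED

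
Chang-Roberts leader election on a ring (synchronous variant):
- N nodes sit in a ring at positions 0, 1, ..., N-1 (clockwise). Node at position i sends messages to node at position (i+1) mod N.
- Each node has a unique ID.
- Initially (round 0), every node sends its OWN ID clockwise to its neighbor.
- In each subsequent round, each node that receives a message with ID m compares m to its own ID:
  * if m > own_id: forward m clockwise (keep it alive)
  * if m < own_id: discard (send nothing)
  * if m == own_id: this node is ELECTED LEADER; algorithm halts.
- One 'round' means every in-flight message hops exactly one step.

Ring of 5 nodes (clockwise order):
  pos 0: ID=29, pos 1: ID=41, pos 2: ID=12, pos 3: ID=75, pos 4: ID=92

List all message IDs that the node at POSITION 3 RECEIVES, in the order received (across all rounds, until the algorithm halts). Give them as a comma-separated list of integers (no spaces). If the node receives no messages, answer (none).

Answer: 12,41,92

Derivation:
Round 1: pos1(id41) recv 29: drop; pos2(id12) recv 41: fwd; pos3(id75) recv 12: drop; pos4(id92) recv 75: drop; pos0(id29) recv 92: fwd
Round 2: pos3(id75) recv 41: drop; pos1(id41) recv 92: fwd
Round 3: pos2(id12) recv 92: fwd
Round 4: pos3(id75) recv 92: fwd
Round 5: pos4(id92) recv 92: ELECTED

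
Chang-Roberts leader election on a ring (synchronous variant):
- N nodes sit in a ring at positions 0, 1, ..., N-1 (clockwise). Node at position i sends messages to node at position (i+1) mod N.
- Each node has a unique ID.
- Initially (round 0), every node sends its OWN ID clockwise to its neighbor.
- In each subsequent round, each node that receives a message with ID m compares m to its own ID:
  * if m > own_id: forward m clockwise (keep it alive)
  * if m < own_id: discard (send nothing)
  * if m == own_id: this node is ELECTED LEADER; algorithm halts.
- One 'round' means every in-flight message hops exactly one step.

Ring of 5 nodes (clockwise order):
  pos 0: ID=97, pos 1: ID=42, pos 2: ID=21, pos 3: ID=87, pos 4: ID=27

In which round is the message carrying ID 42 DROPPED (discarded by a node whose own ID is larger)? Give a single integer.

Answer: 2

Derivation:
Round 1: pos1(id42) recv 97: fwd; pos2(id21) recv 42: fwd; pos3(id87) recv 21: drop; pos4(id27) recv 87: fwd; pos0(id97) recv 27: drop
Round 2: pos2(id21) recv 97: fwd; pos3(id87) recv 42: drop; pos0(id97) recv 87: drop
Round 3: pos3(id87) recv 97: fwd
Round 4: pos4(id27) recv 97: fwd
Round 5: pos0(id97) recv 97: ELECTED
Message ID 42 originates at pos 1; dropped at pos 3 in round 2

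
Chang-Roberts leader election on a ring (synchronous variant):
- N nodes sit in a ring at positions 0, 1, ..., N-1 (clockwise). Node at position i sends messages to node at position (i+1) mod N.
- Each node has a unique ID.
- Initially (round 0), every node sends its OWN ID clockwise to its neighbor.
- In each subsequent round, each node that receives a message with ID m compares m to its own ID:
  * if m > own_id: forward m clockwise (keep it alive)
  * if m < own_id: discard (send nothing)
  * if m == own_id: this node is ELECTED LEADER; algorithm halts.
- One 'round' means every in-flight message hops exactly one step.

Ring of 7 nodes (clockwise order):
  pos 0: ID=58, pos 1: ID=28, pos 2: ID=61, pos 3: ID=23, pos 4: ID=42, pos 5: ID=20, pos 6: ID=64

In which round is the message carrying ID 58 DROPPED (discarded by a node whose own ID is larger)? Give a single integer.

Answer: 2

Derivation:
Round 1: pos1(id28) recv 58: fwd; pos2(id61) recv 28: drop; pos3(id23) recv 61: fwd; pos4(id42) recv 23: drop; pos5(id20) recv 42: fwd; pos6(id64) recv 20: drop; pos0(id58) recv 64: fwd
Round 2: pos2(id61) recv 58: drop; pos4(id42) recv 61: fwd; pos6(id64) recv 42: drop; pos1(id28) recv 64: fwd
Round 3: pos5(id20) recv 61: fwd; pos2(id61) recv 64: fwd
Round 4: pos6(id64) recv 61: drop; pos3(id23) recv 64: fwd
Round 5: pos4(id42) recv 64: fwd
Round 6: pos5(id20) recv 64: fwd
Round 7: pos6(id64) recv 64: ELECTED
Message ID 58 originates at pos 0; dropped at pos 2 in round 2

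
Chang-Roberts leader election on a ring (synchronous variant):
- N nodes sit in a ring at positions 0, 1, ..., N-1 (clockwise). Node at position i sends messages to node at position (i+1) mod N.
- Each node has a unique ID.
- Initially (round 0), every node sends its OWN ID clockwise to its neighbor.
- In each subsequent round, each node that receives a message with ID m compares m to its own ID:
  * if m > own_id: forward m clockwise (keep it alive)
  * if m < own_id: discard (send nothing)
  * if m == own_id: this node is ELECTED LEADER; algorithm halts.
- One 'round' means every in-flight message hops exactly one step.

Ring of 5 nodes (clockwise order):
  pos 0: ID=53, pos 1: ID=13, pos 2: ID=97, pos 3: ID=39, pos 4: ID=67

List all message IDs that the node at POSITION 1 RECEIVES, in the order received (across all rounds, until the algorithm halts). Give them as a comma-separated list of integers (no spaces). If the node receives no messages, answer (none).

Answer: 53,67,97

Derivation:
Round 1: pos1(id13) recv 53: fwd; pos2(id97) recv 13: drop; pos3(id39) recv 97: fwd; pos4(id67) recv 39: drop; pos0(id53) recv 67: fwd
Round 2: pos2(id97) recv 53: drop; pos4(id67) recv 97: fwd; pos1(id13) recv 67: fwd
Round 3: pos0(id53) recv 97: fwd; pos2(id97) recv 67: drop
Round 4: pos1(id13) recv 97: fwd
Round 5: pos2(id97) recv 97: ELECTED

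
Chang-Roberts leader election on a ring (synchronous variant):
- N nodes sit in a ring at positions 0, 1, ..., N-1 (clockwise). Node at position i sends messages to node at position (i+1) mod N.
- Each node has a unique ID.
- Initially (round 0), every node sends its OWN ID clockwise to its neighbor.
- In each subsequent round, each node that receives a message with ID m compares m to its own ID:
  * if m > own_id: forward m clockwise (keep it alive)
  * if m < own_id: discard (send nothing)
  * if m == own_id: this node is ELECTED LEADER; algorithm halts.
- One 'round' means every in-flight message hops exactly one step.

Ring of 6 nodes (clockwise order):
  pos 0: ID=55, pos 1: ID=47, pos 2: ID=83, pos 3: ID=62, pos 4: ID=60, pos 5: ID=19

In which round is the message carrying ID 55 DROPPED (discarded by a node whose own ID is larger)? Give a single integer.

Round 1: pos1(id47) recv 55: fwd; pos2(id83) recv 47: drop; pos3(id62) recv 83: fwd; pos4(id60) recv 62: fwd; pos5(id19) recv 60: fwd; pos0(id55) recv 19: drop
Round 2: pos2(id83) recv 55: drop; pos4(id60) recv 83: fwd; pos5(id19) recv 62: fwd; pos0(id55) recv 60: fwd
Round 3: pos5(id19) recv 83: fwd; pos0(id55) recv 62: fwd; pos1(id47) recv 60: fwd
Round 4: pos0(id55) recv 83: fwd; pos1(id47) recv 62: fwd; pos2(id83) recv 60: drop
Round 5: pos1(id47) recv 83: fwd; pos2(id83) recv 62: drop
Round 6: pos2(id83) recv 83: ELECTED
Message ID 55 originates at pos 0; dropped at pos 2 in round 2

Answer: 2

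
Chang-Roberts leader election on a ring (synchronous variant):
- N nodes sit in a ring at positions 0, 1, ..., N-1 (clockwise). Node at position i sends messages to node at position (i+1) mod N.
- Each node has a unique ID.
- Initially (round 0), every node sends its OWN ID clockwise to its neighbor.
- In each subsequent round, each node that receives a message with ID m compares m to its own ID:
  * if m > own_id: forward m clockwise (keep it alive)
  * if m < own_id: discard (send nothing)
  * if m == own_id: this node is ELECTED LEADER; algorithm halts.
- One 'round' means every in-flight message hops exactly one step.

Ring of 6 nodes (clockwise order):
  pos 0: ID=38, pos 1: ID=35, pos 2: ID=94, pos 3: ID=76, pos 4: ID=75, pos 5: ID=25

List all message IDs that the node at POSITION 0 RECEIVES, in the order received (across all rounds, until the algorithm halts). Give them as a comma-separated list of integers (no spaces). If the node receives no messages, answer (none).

Answer: 25,75,76,94

Derivation:
Round 1: pos1(id35) recv 38: fwd; pos2(id94) recv 35: drop; pos3(id76) recv 94: fwd; pos4(id75) recv 76: fwd; pos5(id25) recv 75: fwd; pos0(id38) recv 25: drop
Round 2: pos2(id94) recv 38: drop; pos4(id75) recv 94: fwd; pos5(id25) recv 76: fwd; pos0(id38) recv 75: fwd
Round 3: pos5(id25) recv 94: fwd; pos0(id38) recv 76: fwd; pos1(id35) recv 75: fwd
Round 4: pos0(id38) recv 94: fwd; pos1(id35) recv 76: fwd; pos2(id94) recv 75: drop
Round 5: pos1(id35) recv 94: fwd; pos2(id94) recv 76: drop
Round 6: pos2(id94) recv 94: ELECTED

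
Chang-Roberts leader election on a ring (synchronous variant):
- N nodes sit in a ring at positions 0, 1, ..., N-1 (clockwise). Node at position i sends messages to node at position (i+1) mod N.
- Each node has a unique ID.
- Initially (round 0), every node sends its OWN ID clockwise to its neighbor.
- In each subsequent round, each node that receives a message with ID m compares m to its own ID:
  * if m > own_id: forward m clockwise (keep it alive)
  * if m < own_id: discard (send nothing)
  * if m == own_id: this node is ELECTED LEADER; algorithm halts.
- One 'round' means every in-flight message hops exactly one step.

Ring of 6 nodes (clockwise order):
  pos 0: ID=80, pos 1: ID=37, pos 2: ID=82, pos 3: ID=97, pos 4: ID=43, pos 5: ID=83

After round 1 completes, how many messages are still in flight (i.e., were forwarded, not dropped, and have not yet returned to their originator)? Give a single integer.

Answer: 3

Derivation:
Round 1: pos1(id37) recv 80: fwd; pos2(id82) recv 37: drop; pos3(id97) recv 82: drop; pos4(id43) recv 97: fwd; pos5(id83) recv 43: drop; pos0(id80) recv 83: fwd
After round 1: 3 messages still in flight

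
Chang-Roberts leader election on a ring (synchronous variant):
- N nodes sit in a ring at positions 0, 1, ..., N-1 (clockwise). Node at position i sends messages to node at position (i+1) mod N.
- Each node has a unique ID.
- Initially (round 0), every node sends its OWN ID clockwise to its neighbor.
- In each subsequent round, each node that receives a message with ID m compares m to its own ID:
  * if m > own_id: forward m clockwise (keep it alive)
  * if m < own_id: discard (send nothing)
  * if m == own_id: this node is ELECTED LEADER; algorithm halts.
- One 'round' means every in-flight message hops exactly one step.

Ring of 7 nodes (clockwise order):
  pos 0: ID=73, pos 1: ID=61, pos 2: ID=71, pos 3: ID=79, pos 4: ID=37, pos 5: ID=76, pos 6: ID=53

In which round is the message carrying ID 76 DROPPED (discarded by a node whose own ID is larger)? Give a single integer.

Round 1: pos1(id61) recv 73: fwd; pos2(id71) recv 61: drop; pos3(id79) recv 71: drop; pos4(id37) recv 79: fwd; pos5(id76) recv 37: drop; pos6(id53) recv 76: fwd; pos0(id73) recv 53: drop
Round 2: pos2(id71) recv 73: fwd; pos5(id76) recv 79: fwd; pos0(id73) recv 76: fwd
Round 3: pos3(id79) recv 73: drop; pos6(id53) recv 79: fwd; pos1(id61) recv 76: fwd
Round 4: pos0(id73) recv 79: fwd; pos2(id71) recv 76: fwd
Round 5: pos1(id61) recv 79: fwd; pos3(id79) recv 76: drop
Round 6: pos2(id71) recv 79: fwd
Round 7: pos3(id79) recv 79: ELECTED
Message ID 76 originates at pos 5; dropped at pos 3 in round 5

Answer: 5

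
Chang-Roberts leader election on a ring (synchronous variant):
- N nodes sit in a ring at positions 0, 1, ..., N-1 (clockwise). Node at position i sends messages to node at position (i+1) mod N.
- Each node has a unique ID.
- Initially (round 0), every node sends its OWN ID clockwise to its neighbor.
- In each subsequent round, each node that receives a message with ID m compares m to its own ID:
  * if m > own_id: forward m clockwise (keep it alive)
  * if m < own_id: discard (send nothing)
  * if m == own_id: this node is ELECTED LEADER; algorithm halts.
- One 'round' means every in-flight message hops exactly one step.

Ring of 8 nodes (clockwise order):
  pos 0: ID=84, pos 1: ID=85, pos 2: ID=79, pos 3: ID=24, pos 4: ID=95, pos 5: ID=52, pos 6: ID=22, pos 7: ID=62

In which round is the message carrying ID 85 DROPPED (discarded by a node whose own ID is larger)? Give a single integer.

Answer: 3

Derivation:
Round 1: pos1(id85) recv 84: drop; pos2(id79) recv 85: fwd; pos3(id24) recv 79: fwd; pos4(id95) recv 24: drop; pos5(id52) recv 95: fwd; pos6(id22) recv 52: fwd; pos7(id62) recv 22: drop; pos0(id84) recv 62: drop
Round 2: pos3(id24) recv 85: fwd; pos4(id95) recv 79: drop; pos6(id22) recv 95: fwd; pos7(id62) recv 52: drop
Round 3: pos4(id95) recv 85: drop; pos7(id62) recv 95: fwd
Round 4: pos0(id84) recv 95: fwd
Round 5: pos1(id85) recv 95: fwd
Round 6: pos2(id79) recv 95: fwd
Round 7: pos3(id24) recv 95: fwd
Round 8: pos4(id95) recv 95: ELECTED
Message ID 85 originates at pos 1; dropped at pos 4 in round 3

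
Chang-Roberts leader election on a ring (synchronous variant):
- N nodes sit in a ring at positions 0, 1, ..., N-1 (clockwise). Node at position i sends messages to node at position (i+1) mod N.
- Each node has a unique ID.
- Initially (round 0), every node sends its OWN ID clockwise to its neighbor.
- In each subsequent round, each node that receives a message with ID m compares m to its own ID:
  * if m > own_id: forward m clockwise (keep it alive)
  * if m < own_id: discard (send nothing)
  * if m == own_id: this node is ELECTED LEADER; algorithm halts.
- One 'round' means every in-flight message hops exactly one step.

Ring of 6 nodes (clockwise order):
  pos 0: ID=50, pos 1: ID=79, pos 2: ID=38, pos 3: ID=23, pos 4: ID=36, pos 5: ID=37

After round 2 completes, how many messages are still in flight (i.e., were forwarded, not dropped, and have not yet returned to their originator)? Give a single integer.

Answer: 2

Derivation:
Round 1: pos1(id79) recv 50: drop; pos2(id38) recv 79: fwd; pos3(id23) recv 38: fwd; pos4(id36) recv 23: drop; pos5(id37) recv 36: drop; pos0(id50) recv 37: drop
Round 2: pos3(id23) recv 79: fwd; pos4(id36) recv 38: fwd
After round 2: 2 messages still in flight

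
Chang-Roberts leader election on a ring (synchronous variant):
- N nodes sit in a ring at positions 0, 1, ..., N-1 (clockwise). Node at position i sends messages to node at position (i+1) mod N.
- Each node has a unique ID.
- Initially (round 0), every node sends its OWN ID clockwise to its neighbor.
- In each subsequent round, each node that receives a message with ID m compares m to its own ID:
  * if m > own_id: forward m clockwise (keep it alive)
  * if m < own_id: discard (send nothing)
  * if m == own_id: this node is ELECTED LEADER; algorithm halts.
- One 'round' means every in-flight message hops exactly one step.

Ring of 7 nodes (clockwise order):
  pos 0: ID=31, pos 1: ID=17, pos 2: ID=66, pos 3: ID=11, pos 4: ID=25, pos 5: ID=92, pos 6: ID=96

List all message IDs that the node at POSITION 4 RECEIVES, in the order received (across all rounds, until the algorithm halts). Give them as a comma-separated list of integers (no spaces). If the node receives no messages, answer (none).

Round 1: pos1(id17) recv 31: fwd; pos2(id66) recv 17: drop; pos3(id11) recv 66: fwd; pos4(id25) recv 11: drop; pos5(id92) recv 25: drop; pos6(id96) recv 92: drop; pos0(id31) recv 96: fwd
Round 2: pos2(id66) recv 31: drop; pos4(id25) recv 66: fwd; pos1(id17) recv 96: fwd
Round 3: pos5(id92) recv 66: drop; pos2(id66) recv 96: fwd
Round 4: pos3(id11) recv 96: fwd
Round 5: pos4(id25) recv 96: fwd
Round 6: pos5(id92) recv 96: fwd
Round 7: pos6(id96) recv 96: ELECTED

Answer: 11,66,96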